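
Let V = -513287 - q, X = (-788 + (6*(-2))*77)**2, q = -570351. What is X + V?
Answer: 2988008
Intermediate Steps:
X = 2930944 (X = (-788 - 12*77)**2 = (-788 - 924)**2 = (-1712)**2 = 2930944)
V = 57064 (V = -513287 - 1*(-570351) = -513287 + 570351 = 57064)
X + V = 2930944 + 57064 = 2988008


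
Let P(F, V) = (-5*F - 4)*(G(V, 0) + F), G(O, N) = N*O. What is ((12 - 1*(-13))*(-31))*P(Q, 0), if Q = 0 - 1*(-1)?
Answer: 6975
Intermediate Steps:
Q = 1 (Q = 0 + 1 = 1)
P(F, V) = F*(-4 - 5*F) (P(F, V) = (-5*F - 4)*(0*V + F) = (-4 - 5*F)*(0 + F) = (-4 - 5*F)*F = F*(-4 - 5*F))
((12 - 1*(-13))*(-31))*P(Q, 0) = ((12 - 1*(-13))*(-31))*(1*(-4 - 5*1)) = ((12 + 13)*(-31))*(1*(-4 - 5)) = (25*(-31))*(1*(-9)) = -775*(-9) = 6975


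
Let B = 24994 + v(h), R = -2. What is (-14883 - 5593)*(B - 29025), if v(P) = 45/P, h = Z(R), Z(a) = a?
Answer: 82999466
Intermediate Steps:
h = -2
B = 49943/2 (B = 24994 + 45/(-2) = 24994 + 45*(-½) = 24994 - 45/2 = 49943/2 ≈ 24972.)
(-14883 - 5593)*(B - 29025) = (-14883 - 5593)*(49943/2 - 29025) = -20476*(-8107/2) = 82999466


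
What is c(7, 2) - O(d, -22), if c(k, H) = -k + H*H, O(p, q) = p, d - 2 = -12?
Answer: 7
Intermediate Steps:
d = -10 (d = 2 - 12 = -10)
c(k, H) = H² - k (c(k, H) = -k + H² = H² - k)
c(7, 2) - O(d, -22) = (2² - 1*7) - 1*(-10) = (4 - 7) + 10 = -3 + 10 = 7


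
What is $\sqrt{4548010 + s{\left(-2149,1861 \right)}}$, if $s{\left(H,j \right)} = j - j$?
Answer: $\sqrt{4548010} \approx 2132.6$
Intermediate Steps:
$s{\left(H,j \right)} = 0$
$\sqrt{4548010 + s{\left(-2149,1861 \right)}} = \sqrt{4548010 + 0} = \sqrt{4548010}$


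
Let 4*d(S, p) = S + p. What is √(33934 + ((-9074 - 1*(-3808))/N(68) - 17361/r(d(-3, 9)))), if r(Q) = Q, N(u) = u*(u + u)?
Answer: √103390007/68 ≈ 149.53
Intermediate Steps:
N(u) = 2*u² (N(u) = u*(2*u) = 2*u²)
d(S, p) = S/4 + p/4 (d(S, p) = (S + p)/4 = S/4 + p/4)
√(33934 + ((-9074 - 1*(-3808))/N(68) - 17361/r(d(-3, 9)))) = √(33934 + ((-9074 - 1*(-3808))/((2*68²)) - 17361/((¼)*(-3) + (¼)*9))) = √(33934 + ((-9074 + 3808)/((2*4624)) - 17361/(-¾ + 9/4))) = √(33934 + (-5266/9248 - 17361/3/2)) = √(33934 + (-5266*1/9248 - 17361*⅔)) = √(33934 + (-2633/4624 - 11574)) = √(33934 - 53520809/4624) = √(103390007/4624) = √103390007/68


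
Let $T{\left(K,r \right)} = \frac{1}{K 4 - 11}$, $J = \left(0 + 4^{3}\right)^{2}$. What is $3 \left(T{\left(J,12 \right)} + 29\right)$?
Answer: $\frac{1424454}{16373} \approx 87.0$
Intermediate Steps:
$J = 4096$ ($J = \left(0 + 64\right)^{2} = 64^{2} = 4096$)
$T{\left(K,r \right)} = \frac{1}{-11 + 4 K}$ ($T{\left(K,r \right)} = \frac{1}{4 K - 11} = \frac{1}{-11 + 4 K}$)
$3 \left(T{\left(J,12 \right)} + 29\right) = 3 \left(\frac{1}{-11 + 4 \cdot 4096} + 29\right) = 3 \left(\frac{1}{-11 + 16384} + 29\right) = 3 \left(\frac{1}{16373} + 29\right) = 3 \cdot \frac{474818}{16373} = \frac{1424454}{16373}$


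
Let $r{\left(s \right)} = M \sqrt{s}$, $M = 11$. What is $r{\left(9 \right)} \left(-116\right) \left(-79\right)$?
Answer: $302412$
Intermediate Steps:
$r{\left(s \right)} = 11 \sqrt{s}$
$r{\left(9 \right)} \left(-116\right) \left(-79\right) = 11 \sqrt{9} \left(-116\right) \left(-79\right) = 11 \cdot 3 \left(-116\right) \left(-79\right) = 33 \left(-116\right) \left(-79\right) = \left(-3828\right) \left(-79\right) = 302412$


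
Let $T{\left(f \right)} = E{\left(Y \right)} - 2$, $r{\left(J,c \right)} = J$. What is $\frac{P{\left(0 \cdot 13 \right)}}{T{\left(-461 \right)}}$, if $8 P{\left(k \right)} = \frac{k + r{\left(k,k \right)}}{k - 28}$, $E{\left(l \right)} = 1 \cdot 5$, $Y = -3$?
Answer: $0$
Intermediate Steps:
$E{\left(l \right)} = 5$
$T{\left(f \right)} = 3$ ($T{\left(f \right)} = 5 - 2 = 3$)
$P{\left(k \right)} = \frac{k}{4 \left(-28 + k\right)}$ ($P{\left(k \right)} = \frac{\left(k + k\right) \frac{1}{k - 28}}{8} = \frac{2 k \frac{1}{-28 + k}}{8} = \frac{k}{4 \left(-28 + k\right)}$)
$\frac{P{\left(0 \cdot 13 \right)}}{T{\left(-461 \right)}} = \frac{\frac{1}{4} \cdot 0 \cdot 13 \frac{1}{-28 + 0 \cdot 13}}{3} = \frac{1}{4} \cdot 0 \frac{1}{-28 + 0} \cdot \frac{1}{3} = \frac{1}{4} \cdot 0 \frac{1}{-28} \cdot \frac{1}{3} = \frac{1}{4} \cdot 0 \left(- \frac{1}{28}\right) \frac{1}{3} = 0 \cdot \frac{1}{3} = 0$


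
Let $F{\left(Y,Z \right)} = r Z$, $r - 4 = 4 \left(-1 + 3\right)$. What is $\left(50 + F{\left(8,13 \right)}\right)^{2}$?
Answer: $42436$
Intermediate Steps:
$r = 12$ ($r = 4 + 4 \left(-1 + 3\right) = 4 + 4 \cdot 2 = 4 + 8 = 12$)
$F{\left(Y,Z \right)} = 12 Z$
$\left(50 + F{\left(8,13 \right)}\right)^{2} = \left(50 + 12 \cdot 13\right)^{2} = \left(50 + 156\right)^{2} = 206^{2} = 42436$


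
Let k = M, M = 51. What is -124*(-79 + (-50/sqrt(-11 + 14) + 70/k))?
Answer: 490916/51 + 6200*sqrt(3)/3 ≈ 13205.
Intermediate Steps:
k = 51
-124*(-79 + (-50/sqrt(-11 + 14) + 70/k)) = -124*(-79 + (-50/sqrt(-11 + 14) + 70/51)) = -124*(-79 + (-50*sqrt(3)/3 + 70*(1/51))) = -124*(-79 + (-50*sqrt(3)/3 + 70/51)) = -124*(-79 + (70/51 - 50*sqrt(3)/3)) = -124*(-3959/51 - 50*sqrt(3)/3) = 490916/51 + 6200*sqrt(3)/3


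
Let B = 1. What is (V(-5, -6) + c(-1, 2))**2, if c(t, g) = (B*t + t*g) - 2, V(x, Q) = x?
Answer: 100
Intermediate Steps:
c(t, g) = -2 + t + g*t (c(t, g) = (1*t + t*g) - 2 = (t + g*t) - 2 = -2 + t + g*t)
(V(-5, -6) + c(-1, 2))**2 = (-5 + (-2 - 1 + 2*(-1)))**2 = (-5 + (-2 - 1 - 2))**2 = (-5 - 5)**2 = (-10)**2 = 100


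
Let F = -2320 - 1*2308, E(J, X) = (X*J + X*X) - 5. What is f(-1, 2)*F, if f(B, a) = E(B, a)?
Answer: 13884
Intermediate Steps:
E(J, X) = -5 + X**2 + J*X (E(J, X) = (J*X + X**2) - 5 = (X**2 + J*X) - 5 = -5 + X**2 + J*X)
F = -4628 (F = -2320 - 2308 = -4628)
f(B, a) = -5 + a**2 + B*a
f(-1, 2)*F = (-5 + 2**2 - 1*2)*(-4628) = (-5 + 4 - 2)*(-4628) = -3*(-4628) = 13884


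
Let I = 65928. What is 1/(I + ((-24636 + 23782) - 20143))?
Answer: 1/44931 ≈ 2.2256e-5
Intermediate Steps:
1/(I + ((-24636 + 23782) - 20143)) = 1/(65928 + ((-24636 + 23782) - 20143)) = 1/(65928 + (-854 - 20143)) = 1/(65928 - 20997) = 1/44931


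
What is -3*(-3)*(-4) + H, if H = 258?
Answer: 222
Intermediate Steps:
-3*(-3)*(-4) + H = -3*(-3)*(-4) + 258 = 9*(-4) + 258 = -36 + 258 = 222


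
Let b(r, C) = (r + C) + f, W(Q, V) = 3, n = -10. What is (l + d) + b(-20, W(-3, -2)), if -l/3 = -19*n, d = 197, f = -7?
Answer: -397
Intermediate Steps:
b(r, C) = -7 + C + r (b(r, C) = (r + C) - 7 = (C + r) - 7 = -7 + C + r)
l = -570 (l = -(-57)*(-10) = -3*190 = -570)
(l + d) + b(-20, W(-3, -2)) = (-570 + 197) + (-7 + 3 - 20) = -373 - 24 = -397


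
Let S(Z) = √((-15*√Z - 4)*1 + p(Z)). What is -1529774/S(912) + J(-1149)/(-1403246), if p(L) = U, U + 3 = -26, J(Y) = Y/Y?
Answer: -1/1403246 + 1529774*I*√3/(3*√(11 + 20*√57)) ≈ -7.1263e-7 + 69393.0*I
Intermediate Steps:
J(Y) = 1
U = -29 (U = -3 - 26 = -29)
p(L) = -29
S(Z) = √(-33 - 15*√Z) (S(Z) = √((-15*√Z - 4)*1 - 29) = √((-4 - 15*√Z)*1 - 29) = √((-4 - 15*√Z) - 29) = √(-33 - 15*√Z))
-1529774/S(912) + J(-1149)/(-1403246) = -1529774/√(-33 - 60*√57) + 1/(-1403246) = -1529774/√(-33 - 60*√57) + 1*(-1/1403246) = -1529774/√(-33 - 60*√57) - 1/1403246 = -1/1403246 - 1529774/√(-33 - 60*√57)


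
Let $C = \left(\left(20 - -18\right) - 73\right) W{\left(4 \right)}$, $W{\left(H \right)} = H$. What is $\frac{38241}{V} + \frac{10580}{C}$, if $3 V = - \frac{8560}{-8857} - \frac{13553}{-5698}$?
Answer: $\frac{1497738013171}{43766541} \approx 34221.0$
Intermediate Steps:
$C = -140$ ($C = \left(\left(20 - -18\right) - 73\right) 4 = \left(\left(20 + 18\right) - 73\right) 4 = \left(38 - 73\right) 4 = \left(-35\right) 4 = -140$)
$V = \frac{56271267}{50467186}$ ($V = \frac{- \frac{8560}{-8857} - \frac{13553}{-5698}}{3} = \frac{\left(-8560\right) \left(- \frac{1}{8857}\right) - - \frac{13553}{5698}}{3} = \frac{\frac{8560}{8857} + \frac{13553}{5698}}{3} = \frac{1}{3} \cdot \frac{168813801}{50467186} = \frac{56271267}{50467186} \approx 1.115$)
$\frac{38241}{V} + \frac{10580}{C} = \frac{38241}{\frac{56271267}{50467186}} + \frac{10580}{-140} = 38241 \cdot \frac{50467186}{56271267} + 10580 \left(- \frac{1}{140}\right) = \frac{214435073314}{6252363} - \frac{529}{7} = \frac{1497738013171}{43766541}$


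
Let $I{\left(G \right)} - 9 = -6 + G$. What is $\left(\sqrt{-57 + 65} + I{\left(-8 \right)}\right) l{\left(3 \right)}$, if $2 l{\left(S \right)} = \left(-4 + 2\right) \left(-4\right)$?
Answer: $-20 + 8 \sqrt{2} \approx -8.6863$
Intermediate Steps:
$l{\left(S \right)} = 4$ ($l{\left(S \right)} = \frac{\left(-4 + 2\right) \left(-4\right)}{2} = \frac{\left(-2\right) \left(-4\right)}{2} = \frac{1}{2} \cdot 8 = 4$)
$I{\left(G \right)} = 3 + G$ ($I{\left(G \right)} = 9 + \left(-6 + G\right) = 3 + G$)
$\left(\sqrt{-57 + 65} + I{\left(-8 \right)}\right) l{\left(3 \right)} = \left(\sqrt{-57 + 65} + \left(3 - 8\right)\right) 4 = \left(\sqrt{8} - 5\right) 4 = \left(2 \sqrt{2} - 5\right) 4 = \left(-5 + 2 \sqrt{2}\right) 4 = -20 + 8 \sqrt{2}$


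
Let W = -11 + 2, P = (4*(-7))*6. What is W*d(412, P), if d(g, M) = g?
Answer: -3708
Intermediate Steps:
P = -168 (P = -28*6 = -168)
W = -9
W*d(412, P) = -9*412 = -3708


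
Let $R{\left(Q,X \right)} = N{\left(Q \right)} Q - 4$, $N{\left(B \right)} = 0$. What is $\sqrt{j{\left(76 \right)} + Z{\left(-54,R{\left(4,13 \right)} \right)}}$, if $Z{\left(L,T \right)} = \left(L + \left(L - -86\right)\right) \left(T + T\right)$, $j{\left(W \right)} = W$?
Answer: $6 \sqrt{7} \approx 15.875$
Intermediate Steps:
$R{\left(Q,X \right)} = -4$ ($R{\left(Q,X \right)} = 0 Q - 4 = 0 - 4 = -4$)
$Z{\left(L,T \right)} = 2 T \left(86 + 2 L\right)$ ($Z{\left(L,T \right)} = \left(L + \left(L + 86\right)\right) 2 T = \left(L + \left(86 + L\right)\right) 2 T = \left(86 + 2 L\right) 2 T = 2 T \left(86 + 2 L\right)$)
$\sqrt{j{\left(76 \right)} + Z{\left(-54,R{\left(4,13 \right)} \right)}} = \sqrt{76 + 4 \left(-4\right) \left(43 - 54\right)} = \sqrt{76 + 4 \left(-4\right) \left(-11\right)} = \sqrt{76 + 176} = \sqrt{252} = 6 \sqrt{7}$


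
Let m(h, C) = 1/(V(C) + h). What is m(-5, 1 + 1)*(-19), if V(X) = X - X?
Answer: 19/5 ≈ 3.8000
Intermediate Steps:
V(X) = 0
m(h, C) = 1/h (m(h, C) = 1/(0 + h) = 1/h)
m(-5, 1 + 1)*(-19) = -19/(-5) = -⅕*(-19) = 19/5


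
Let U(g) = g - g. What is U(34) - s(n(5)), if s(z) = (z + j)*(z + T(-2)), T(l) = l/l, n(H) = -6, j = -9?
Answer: -75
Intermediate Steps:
T(l) = 1
U(g) = 0
s(z) = (1 + z)*(-9 + z) (s(z) = (z - 9)*(z + 1) = (-9 + z)*(1 + z) = (1 + z)*(-9 + z))
U(34) - s(n(5)) = 0 - (-9 + (-6)² - 8*(-6)) = 0 - (-9 + 36 + 48) = 0 - 1*75 = 0 - 75 = -75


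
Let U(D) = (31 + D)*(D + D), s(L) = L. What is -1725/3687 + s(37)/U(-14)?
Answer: -319173/585004 ≈ -0.54559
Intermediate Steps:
U(D) = 2*D*(31 + D) (U(D) = (31 + D)*(2*D) = 2*D*(31 + D))
-1725/3687 + s(37)/U(-14) = -1725/3687 + 37/((2*(-14)*(31 - 14))) = -1725*1/3687 + 37/((2*(-14)*17)) = -575/1229 + 37/(-476) = -575/1229 + 37*(-1/476) = -575/1229 - 37/476 = -319173/585004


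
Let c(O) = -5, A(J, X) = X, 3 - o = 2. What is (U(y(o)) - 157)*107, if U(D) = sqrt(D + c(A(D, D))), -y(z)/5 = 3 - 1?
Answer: -16799 + 107*I*sqrt(15) ≈ -16799.0 + 414.41*I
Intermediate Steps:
o = 1 (o = 3 - 1*2 = 3 - 2 = 1)
y(z) = -10 (y(z) = -5*(3 - 1) = -5*2 = -10)
U(D) = sqrt(-5 + D) (U(D) = sqrt(D - 5) = sqrt(-5 + D))
(U(y(o)) - 157)*107 = (sqrt(-5 - 10) - 157)*107 = (sqrt(-15) - 157)*107 = (I*sqrt(15) - 157)*107 = (-157 + I*sqrt(15))*107 = -16799 + 107*I*sqrt(15)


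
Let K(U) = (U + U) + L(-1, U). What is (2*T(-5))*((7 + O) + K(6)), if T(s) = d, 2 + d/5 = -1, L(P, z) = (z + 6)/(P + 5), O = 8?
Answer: -900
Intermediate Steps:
L(P, z) = (6 + z)/(5 + P)
K(U) = 3/2 + 9*U/4 (K(U) = (U + U) + (6 + U)/(5 - 1) = 2*U + (6 + U)/4 = 2*U + (3/2 + U/4) = 3/2 + 9*U/4)
d = -15 (d = -10 + 5*(-1) = -10 - 5 = -15)
T(s) = -15
(2*T(-5))*((7 + O) + K(6)) = (2*(-15))*((7 + 8) + (3/2 + (9/4)*6)) = -30*(15 + (3/2 + 27/2)) = -30*(15 + 15) = -30*30 = -900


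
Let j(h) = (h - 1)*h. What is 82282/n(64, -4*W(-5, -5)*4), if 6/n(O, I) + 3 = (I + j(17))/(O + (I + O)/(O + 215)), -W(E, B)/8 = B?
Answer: -44144293/360 ≈ -1.2262e+5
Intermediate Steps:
W(E, B) = -8*B
j(h) = h*(-1 + h) (j(h) = (-1 + h)*h = h*(-1 + h))
n(O, I) = 6/(-3 + (272 + I)/(O + (I + O)/(215 + O))) (n(O, I) = 6/(-3 + (I + 17*(-1 + 17))/(O + (I + O)/(O + 215))) = 6/(-3 + (I + 17*16)/(O + (I + O)/(215 + O))) = 6/(-3 + (I + 272)/(O + (I + O)/(215 + O))) = 6/(-3 + (272 + I)/(O + (I + O)/(215 + O))))
82282/n(64, -4*W(-5, -5)*4) = 82282/((6*(-(-32)*(-5)*4 + 64² + 216*64)/(58480 - 376*64 - 3*64² + 212*(-(-32)*(-5)*4) + (-(-32)*(-5)*4)*64))) = 82282/((6*(-4*40*4 + 4096 + 13824)/(58480 - 24064 - 3*4096 + 212*(-4*40*4) + (-4*40*4)*64))) = 82282/((6*(-160*4 + 4096 + 13824)/(58480 - 24064 - 12288 + 212*(-160*4) - 160*4*64))) = 82282/((6*(-640 + 4096 + 13824)/(58480 - 24064 - 12288 + 212*(-640) - 640*64))) = 82282/((6*17280/(58480 - 24064 - 12288 - 135680 - 40960))) = 82282/((6*17280/(-154512))) = 82282/((6*(-1/154512)*17280)) = 82282/(-720/1073) = 82282*(-1073/720) = -44144293/360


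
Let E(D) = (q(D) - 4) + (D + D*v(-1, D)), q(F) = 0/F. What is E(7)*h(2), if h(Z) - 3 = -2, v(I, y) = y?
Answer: 52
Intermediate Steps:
q(F) = 0
h(Z) = 1 (h(Z) = 3 - 2 = 1)
E(D) = -4 + D + D² (E(D) = (0 - 4) + (D + D*D) = -4 + (D + D²) = -4 + D + D²)
E(7)*h(2) = (-4 + 7 + 7²)*1 = (-4 + 7 + 49)*1 = 52*1 = 52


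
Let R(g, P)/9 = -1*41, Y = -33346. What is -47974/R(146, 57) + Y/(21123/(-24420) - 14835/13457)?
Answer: 150910278582662/8835813117 ≈ 17079.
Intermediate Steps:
R(g, P) = -369 (R(g, P) = 9*(-1*41) = 9*(-41) = -369)
-47974/R(146, 57) + Y/(21123/(-24420) - 14835/13457) = -47974/(-369) - 33346/(21123/(-24420) - 14835/13457) = -47974*(-1/369) - 33346/(21123*(-1/24420) - 14835*1/13457) = 47974/369 - 33346/(-7041/8140 - 14835/13457) = 47974/369 - 33346/(-215507637/109539980) = 47974/369 - 33346*(-109539980/215507637) = 47974/369 + 3652720173080/215507637 = 150910278582662/8835813117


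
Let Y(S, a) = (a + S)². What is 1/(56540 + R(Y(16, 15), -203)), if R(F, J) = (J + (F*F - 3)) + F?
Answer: 1/980816 ≈ 1.0196e-6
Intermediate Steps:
Y(S, a) = (S + a)²
R(F, J) = -3 + F + J + F² (R(F, J) = (J + (F² - 3)) + F = (J + (-3 + F²)) + F = (-3 + J + F²) + F = -3 + F + J + F²)
1/(56540 + R(Y(16, 15), -203)) = 1/(56540 + (-3 + (16 + 15)² - 203 + ((16 + 15)²)²)) = 1/(56540 + (-3 + 31² - 203 + (31²)²)) = 1/(56540 + (-3 + 961 - 203 + 961²)) = 1/(56540 + (-3 + 961 - 203 + 923521)) = 1/(56540 + 924276) = 1/980816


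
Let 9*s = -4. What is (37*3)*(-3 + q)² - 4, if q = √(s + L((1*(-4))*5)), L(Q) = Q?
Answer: -3823/3 - 444*I*√46 ≈ -1274.3 - 3011.4*I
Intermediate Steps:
s = -4/9 (s = (⅑)*(-4) = -4/9 ≈ -0.44444)
q = 2*I*√46/3 (q = √(-4/9 + (1*(-4))*5) = √(-4/9 - 4*5) = √(-4/9 - 20) = √(-184/9) = 2*I*√46/3 ≈ 4.5216*I)
(37*3)*(-3 + q)² - 4 = (37*3)*(-3 + 2*I*√46/3)² - 4 = 111*(-3 + 2*I*√46/3)² - 4 = -4 + 111*(-3 + 2*I*√46/3)²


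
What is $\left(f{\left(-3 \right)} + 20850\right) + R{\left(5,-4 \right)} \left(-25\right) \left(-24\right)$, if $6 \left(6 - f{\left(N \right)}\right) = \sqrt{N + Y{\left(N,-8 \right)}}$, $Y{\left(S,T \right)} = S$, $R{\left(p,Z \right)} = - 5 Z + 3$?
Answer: $34656 - \frac{i \sqrt{6}}{6} \approx 34656.0 - 0.40825 i$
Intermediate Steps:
$R{\left(p,Z \right)} = 3 - 5 Z$
$f{\left(N \right)} = 6 - \frac{\sqrt{2} \sqrt{N}}{6}$ ($f{\left(N \right)} = 6 - \frac{\sqrt{N + N}}{6} = 6 - \frac{\sqrt{2 N}}{6} = 6 - \frac{\sqrt{2} \sqrt{N}}{6}$)
$\left(f{\left(-3 \right)} + 20850\right) + R{\left(5,-4 \right)} \left(-25\right) \left(-24\right) = \left(\left(6 - \frac{\sqrt{2} \sqrt{-3}}{6}\right) + 20850\right) + \left(3 - -20\right) \left(-25\right) \left(-24\right) = \left(\left(6 - \frac{\sqrt{2} i \sqrt{3}}{6}\right) + 20850\right) + \left(3 + 20\right) \left(-25\right) \left(-24\right) = \left(\left(6 - \frac{i \sqrt{6}}{6}\right) + 20850\right) + 23 \left(-25\right) \left(-24\right) = \left(20856 - \frac{i \sqrt{6}}{6}\right) - -13800 = \left(20856 - \frac{i \sqrt{6}}{6}\right) + 13800 = 34656 - \frac{i \sqrt{6}}{6}$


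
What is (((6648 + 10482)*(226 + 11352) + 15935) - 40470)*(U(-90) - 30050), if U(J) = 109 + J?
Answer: -5955345654755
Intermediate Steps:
(((6648 + 10482)*(226 + 11352) + 15935) - 40470)*(U(-90) - 30050) = (((6648 + 10482)*(226 + 11352) + 15935) - 40470)*((109 - 90) - 30050) = ((17130*11578 + 15935) - 40470)*(19 - 30050) = ((198331140 + 15935) - 40470)*(-30031) = (198347075 - 40470)*(-30031) = 198306605*(-30031) = -5955345654755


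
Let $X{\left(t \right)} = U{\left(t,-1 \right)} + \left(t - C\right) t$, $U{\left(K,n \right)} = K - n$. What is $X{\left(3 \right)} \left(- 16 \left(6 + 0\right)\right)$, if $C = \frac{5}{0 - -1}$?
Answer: $192$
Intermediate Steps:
$C = 5$ ($C = \frac{5}{0 + 1} = \frac{5}{1} = 5 \cdot 1 = 5$)
$X{\left(t \right)} = 1 + t + t \left(-5 + t\right)$ ($X{\left(t \right)} = \left(t - -1\right) + \left(t - 5\right) t = \left(t + 1\right) + \left(t - 5\right) t = \left(1 + t\right) + \left(-5 + t\right) t = \left(1 + t\right) + t \left(-5 + t\right) = 1 + t + t \left(-5 + t\right)$)
$X{\left(3 \right)} \left(- 16 \left(6 + 0\right)\right) = \left(1 + 3^{2} - 12\right) \left(- 16 \left(6 + 0\right)\right) = \left(1 + 9 - 12\right) \left(\left(-16\right) 6\right) = \left(-2\right) \left(-96\right) = 192$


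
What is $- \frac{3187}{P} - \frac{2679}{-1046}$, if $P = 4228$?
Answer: $\frac{3996605}{2211244} \approx 1.8074$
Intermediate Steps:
$- \frac{3187}{P} - \frac{2679}{-1046} = - \frac{3187}{4228} - \frac{2679}{-1046} = \left(-3187\right) \frac{1}{4228} - - \frac{2679}{1046} = - \frac{3187}{4228} + \frac{2679}{1046} = \frac{3996605}{2211244}$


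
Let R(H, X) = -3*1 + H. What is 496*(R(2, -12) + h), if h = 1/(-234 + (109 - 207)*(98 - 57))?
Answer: -527372/1063 ≈ -496.12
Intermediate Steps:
R(H, X) = -3 + H
h = -1/4252 (h = 1/(-234 - 98*41) = 1/(-234 - 4018) = 1/(-4252) = -1/4252 ≈ -0.00023518)
496*(R(2, -12) + h) = 496*((-3 + 2) - 1/4252) = 496*(-1 - 1/4252) = 496*(-4253/4252) = -527372/1063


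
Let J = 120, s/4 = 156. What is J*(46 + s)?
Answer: 80400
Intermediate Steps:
s = 624 (s = 4*156 = 624)
J*(46 + s) = 120*(46 + 624) = 120*670 = 80400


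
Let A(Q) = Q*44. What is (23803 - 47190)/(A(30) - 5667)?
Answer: 3341/621 ≈ 5.3800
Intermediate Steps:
A(Q) = 44*Q
(23803 - 47190)/(A(30) - 5667) = (23803 - 47190)/(44*30 - 5667) = -23387/(1320 - 5667) = -23387/(-4347) = -23387*(-1/4347) = 3341/621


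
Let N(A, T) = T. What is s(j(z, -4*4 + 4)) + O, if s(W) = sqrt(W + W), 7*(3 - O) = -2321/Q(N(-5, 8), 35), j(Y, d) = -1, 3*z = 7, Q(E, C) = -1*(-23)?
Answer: 2804/161 + I*sqrt(2) ≈ 17.416 + 1.4142*I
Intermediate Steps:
Q(E, C) = 23
z = 7/3 (z = (1/3)*7 = 7/3 ≈ 2.3333)
O = 2804/161 (O = 3 - (-2321)/(7*23) = 3 - 1/7*(-2321/23) = 3 + 2321/161 = 2804/161 ≈ 17.416)
s(W) = sqrt(2)*sqrt(W) (s(W) = sqrt(2*W) = sqrt(2)*sqrt(W))
s(j(z, -4*4 + 4)) + O = sqrt(2)*sqrt(-1) + 2804/161 = sqrt(2)*I + 2804/161 = I*sqrt(2) + 2804/161 = 2804/161 + I*sqrt(2)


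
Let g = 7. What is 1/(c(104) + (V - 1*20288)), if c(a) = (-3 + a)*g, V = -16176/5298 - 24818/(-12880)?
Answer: -5686520/111354153213 ≈ -5.1067e-5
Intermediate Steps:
V = -6405093/5686520 (V = -16176*1/5298 - 24818*(-1/12880) = -2696/883 + 12409/6440 = -6405093/5686520 ≈ -1.1264)
c(a) = -21 + 7*a (c(a) = (-3 + a)*7 = -21 + 7*a)
1/(c(104) + (V - 1*20288)) = 1/((-21 + 7*104) + (-6405093/5686520 - 1*20288)) = 1/((-21 + 728) + (-6405093/5686520 - 20288)) = 1/(707 - 115374522853/5686520) = 1/(-111354153213/5686520) = -5686520/111354153213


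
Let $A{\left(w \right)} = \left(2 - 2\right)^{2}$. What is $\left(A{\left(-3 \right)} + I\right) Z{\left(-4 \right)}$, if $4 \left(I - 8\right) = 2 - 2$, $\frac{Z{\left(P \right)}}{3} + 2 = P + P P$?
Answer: $240$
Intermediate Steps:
$A{\left(w \right)} = 0$ ($A{\left(w \right)} = 0^{2} = 0$)
$Z{\left(P \right)} = -6 + 3 P + 3 P^{2}$ ($Z{\left(P \right)} = -6 + 3 \left(P + P P\right) = -6 + 3 \left(P + P^{2}\right) = -6 + \left(3 P + 3 P^{2}\right) = -6 + 3 P + 3 P^{2}$)
$I = 8$ ($I = 8 + \frac{2 - 2}{4} = 8 + \frac{1}{4} \cdot 0 = 8 + 0 = 8$)
$\left(A{\left(-3 \right)} + I\right) Z{\left(-4 \right)} = \left(0 + 8\right) \left(-6 + 3 \left(-4\right) + 3 \left(-4\right)^{2}\right) = 8 \left(-6 - 12 + 3 \cdot 16\right) = 8 \left(-6 - 12 + 48\right) = 8 \cdot 30 = 240$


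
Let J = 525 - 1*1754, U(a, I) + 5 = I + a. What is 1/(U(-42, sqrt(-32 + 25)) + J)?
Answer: -1276/1628183 - I*sqrt(7)/1628183 ≈ -0.0007837 - 1.625e-6*I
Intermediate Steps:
U(a, I) = -5 + I + a (U(a, I) = -5 + (I + a) = -5 + I + a)
J = -1229 (J = 525 - 1754 = -1229)
1/(U(-42, sqrt(-32 + 25)) + J) = 1/((-5 + sqrt(-32 + 25) - 42) - 1229) = 1/((-5 + sqrt(-7) - 42) - 1229) = 1/((-5 + I*sqrt(7) - 42) - 1229) = 1/((-47 + I*sqrt(7)) - 1229) = 1/(-1276 + I*sqrt(7))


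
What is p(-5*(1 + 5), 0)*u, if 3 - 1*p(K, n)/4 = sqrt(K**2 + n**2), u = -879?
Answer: 94932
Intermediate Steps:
p(K, n) = 12 - 4*sqrt(K**2 + n**2)
p(-5*(1 + 5), 0)*u = (12 - 4*sqrt((-5*(1 + 5))**2 + 0**2))*(-879) = (12 - 4*sqrt((-5*6)**2 + 0))*(-879) = (12 - 4*sqrt((-30)**2 + 0))*(-879) = (12 - 4*sqrt(900 + 0))*(-879) = (12 - 4*sqrt(900))*(-879) = (12 - 4*30)*(-879) = (12 - 120)*(-879) = -108*(-879) = 94932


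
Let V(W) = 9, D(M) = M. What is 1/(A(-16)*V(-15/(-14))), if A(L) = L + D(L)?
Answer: -1/288 ≈ -0.0034722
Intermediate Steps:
A(L) = 2*L (A(L) = L + L = 2*L)
1/(A(-16)*V(-15/(-14))) = 1/((2*(-16))*9) = 1/(-32*9) = 1/(-288) = -1/288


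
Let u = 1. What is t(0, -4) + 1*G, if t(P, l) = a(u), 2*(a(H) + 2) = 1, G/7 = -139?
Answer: -1949/2 ≈ -974.50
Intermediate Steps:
G = -973 (G = 7*(-139) = -973)
a(H) = -3/2 (a(H) = -2 + (½)*1 = -2 + ½ = -3/2)
t(P, l) = -3/2
t(0, -4) + 1*G = -3/2 + 1*(-973) = -3/2 - 973 = -1949/2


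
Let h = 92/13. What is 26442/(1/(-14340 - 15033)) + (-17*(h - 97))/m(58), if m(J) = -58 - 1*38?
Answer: -969297740641/1248 ≈ -7.7668e+8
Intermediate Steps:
h = 92/13 (h = 92*(1/13) = 92/13 ≈ 7.0769)
m(J) = -96 (m(J) = -58 - 38 = -96)
26442/(1/(-14340 - 15033)) + (-17*(h - 97))/m(58) = 26442/(1/(-14340 - 15033)) - 17*(92/13 - 97)/(-96) = 26442/(1/(-29373)) - 17*(-1169/13)*(-1/96) = 26442/(-1/29373) + (19873/13)*(-1/96) = 26442*(-29373) - 19873/1248 = -776680866 - 19873/1248 = -969297740641/1248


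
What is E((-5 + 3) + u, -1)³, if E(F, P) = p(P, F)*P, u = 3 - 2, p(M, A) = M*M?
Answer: -1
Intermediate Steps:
p(M, A) = M²
u = 1
E(F, P) = P³ (E(F, P) = P²*P = P³)
E((-5 + 3) + u, -1)³ = ((-1)³)³ = (-1)³ = -1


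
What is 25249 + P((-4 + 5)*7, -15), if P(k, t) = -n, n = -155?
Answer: 25404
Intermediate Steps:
P(k, t) = 155 (P(k, t) = -1*(-155) = 155)
25249 + P((-4 + 5)*7, -15) = 25249 + 155 = 25404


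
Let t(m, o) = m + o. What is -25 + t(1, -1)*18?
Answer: -25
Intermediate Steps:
-25 + t(1, -1)*18 = -25 + (1 - 1)*18 = -25 + 0*18 = -25 + 0 = -25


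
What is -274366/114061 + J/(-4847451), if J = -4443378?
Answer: -14441396544/9700089623 ≈ -1.4888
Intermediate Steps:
-274366/114061 + J/(-4847451) = -274366/114061 - 4443378/(-4847451) = -274366*1/114061 - 4443378*(-1/4847451) = -274366/114061 + 77954/85043 = -14441396544/9700089623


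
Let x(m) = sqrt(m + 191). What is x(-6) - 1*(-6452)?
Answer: 6452 + sqrt(185) ≈ 6465.6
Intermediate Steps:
x(m) = sqrt(191 + m)
x(-6) - 1*(-6452) = sqrt(191 - 6) - 1*(-6452) = sqrt(185) + 6452 = 6452 + sqrt(185)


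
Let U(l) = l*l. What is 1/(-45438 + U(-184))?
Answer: -1/11582 ≈ -8.6341e-5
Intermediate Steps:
U(l) = l²
1/(-45438 + U(-184)) = 1/(-45438 + (-184)²) = 1/(-45438 + 33856) = 1/(-11582) = -1/11582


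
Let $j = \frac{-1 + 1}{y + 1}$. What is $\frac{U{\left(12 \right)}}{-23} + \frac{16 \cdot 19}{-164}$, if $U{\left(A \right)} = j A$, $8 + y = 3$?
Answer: $- \frac{76}{41} \approx -1.8537$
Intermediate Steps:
$y = -5$ ($y = -8 + 3 = -5$)
$j = 0$ ($j = \frac{-1 + 1}{-5 + 1} = \frac{0}{-4} = 0 \left(- \frac{1}{4}\right) = 0$)
$U{\left(A \right)} = 0$ ($U{\left(A \right)} = 0 A = 0$)
$\frac{U{\left(12 \right)}}{-23} + \frac{16 \cdot 19}{-164} = \frac{0}{-23} + \frac{16 \cdot 19}{-164} = 0 \left(- \frac{1}{23}\right) + 304 \left(- \frac{1}{164}\right) = 0 - \frac{76}{41} = - \frac{76}{41}$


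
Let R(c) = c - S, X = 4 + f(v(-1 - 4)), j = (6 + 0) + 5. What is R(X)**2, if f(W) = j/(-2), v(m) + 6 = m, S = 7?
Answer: 289/4 ≈ 72.250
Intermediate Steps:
v(m) = -6 + m
j = 11 (j = 6 + 5 = 11)
f(W) = -11/2 (f(W) = 11/(-2) = 11*(-1/2) = -11/2)
X = -3/2 (X = 4 - 11/2 = -3/2 ≈ -1.5000)
R(c) = -7 + c (R(c) = c - 1*7 = c - 7 = -7 + c)
R(X)**2 = (-7 - 3/2)**2 = (-17/2)**2 = 289/4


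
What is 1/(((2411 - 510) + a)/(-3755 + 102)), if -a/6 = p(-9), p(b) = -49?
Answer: -3653/2195 ≈ -1.6642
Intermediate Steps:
a = 294 (a = -6*(-49) = 294)
1/(((2411 - 510) + a)/(-3755 + 102)) = 1/(((2411 - 510) + 294)/(-3755 + 102)) = 1/((1901 + 294)/(-3653)) = 1/(2195*(-1/3653)) = 1/(-2195/3653) = -3653/2195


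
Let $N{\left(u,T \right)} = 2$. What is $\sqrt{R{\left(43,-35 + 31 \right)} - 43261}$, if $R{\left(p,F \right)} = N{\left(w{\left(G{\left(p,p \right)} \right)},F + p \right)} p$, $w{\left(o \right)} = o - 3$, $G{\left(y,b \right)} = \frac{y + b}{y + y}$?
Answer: $5 i \sqrt{1727} \approx 207.79 i$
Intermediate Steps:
$G{\left(y,b \right)} = \frac{b + y}{2 y}$
$w{\left(o \right)} = -3 + o$ ($w{\left(o \right)} = o - 3 = -3 + o$)
$R{\left(p,F \right)} = 2 p$
$\sqrt{R{\left(43,-35 + 31 \right)} - 43261} = \sqrt{2 \cdot 43 - 43261} = \sqrt{86 - 43261} = \sqrt{-43175} = 5 i \sqrt{1727}$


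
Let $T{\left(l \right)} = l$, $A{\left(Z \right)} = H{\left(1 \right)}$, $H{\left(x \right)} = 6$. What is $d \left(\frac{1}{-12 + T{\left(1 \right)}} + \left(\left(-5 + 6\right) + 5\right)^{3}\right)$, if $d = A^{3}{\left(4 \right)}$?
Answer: $\frac{513000}{11} \approx 46636.0$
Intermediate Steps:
$A{\left(Z \right)} = 6$
$d = 216$ ($d = 6^{3} = 216$)
$d \left(\frac{1}{-12 + T{\left(1 \right)}} + \left(\left(-5 + 6\right) + 5\right)^{3}\right) = 216 \left(\frac{1}{-12 + 1} + \left(\left(-5 + 6\right) + 5\right)^{3}\right) = 216 \left(\frac{1}{-11} + \left(1 + 5\right)^{3}\right) = 216 \left(- \frac{1}{11} + 6^{3}\right) = 216 \left(- \frac{1}{11} + 216\right) = 216 \cdot \frac{2375}{11} = \frac{513000}{11}$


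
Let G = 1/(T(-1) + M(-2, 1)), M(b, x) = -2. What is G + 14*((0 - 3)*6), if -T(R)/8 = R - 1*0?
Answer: -1511/6 ≈ -251.83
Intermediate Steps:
T(R) = -8*R (T(R) = -8*(R - 1*0) = -8*(R + 0) = -8*R)
G = ⅙ (G = 1/(-8*(-1) - 2) = 1/(8 - 2) = 1/6 = ⅙ ≈ 0.16667)
G + 14*((0 - 3)*6) = ⅙ + 14*((0 - 3)*6) = ⅙ + 14*(-3*6) = ⅙ + 14*(-18) = ⅙ - 252 = -1511/6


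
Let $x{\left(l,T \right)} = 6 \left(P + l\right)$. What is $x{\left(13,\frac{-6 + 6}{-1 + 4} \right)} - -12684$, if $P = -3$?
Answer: $12744$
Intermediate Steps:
$x{\left(l,T \right)} = -18 + 6 l$ ($x{\left(l,T \right)} = 6 \left(-3 + l\right) = -18 + 6 l$)
$x{\left(13,\frac{-6 + 6}{-1 + 4} \right)} - -12684 = \left(-18 + 6 \cdot 13\right) - -12684 = \left(-18 + 78\right) + 12684 = 60 + 12684 = 12744$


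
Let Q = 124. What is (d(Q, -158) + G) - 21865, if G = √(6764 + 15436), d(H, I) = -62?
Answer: -21927 + 10*√222 ≈ -21778.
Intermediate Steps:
G = 10*√222 (G = √22200 = 10*√222 ≈ 149.00)
(d(Q, -158) + G) - 21865 = (-62 + 10*√222) - 21865 = -21927 + 10*√222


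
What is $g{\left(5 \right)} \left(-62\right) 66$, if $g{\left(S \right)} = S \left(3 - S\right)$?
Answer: $40920$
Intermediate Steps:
$g{\left(5 \right)} \left(-62\right) 66 = 5 \left(3 - 5\right) \left(-62\right) 66 = 5 \left(-2\right) \left(-62\right) 66 = \left(-10\right) \left(-62\right) 66 = 620 \cdot 66 = 40920$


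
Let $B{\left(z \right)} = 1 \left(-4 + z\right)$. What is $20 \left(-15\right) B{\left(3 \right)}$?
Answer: $300$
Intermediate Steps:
$B{\left(z \right)} = -4 + z$
$20 \left(-15\right) B{\left(3 \right)} = 20 \left(-15\right) \left(-4 + 3\right) = \left(-300\right) \left(-1\right) = 300$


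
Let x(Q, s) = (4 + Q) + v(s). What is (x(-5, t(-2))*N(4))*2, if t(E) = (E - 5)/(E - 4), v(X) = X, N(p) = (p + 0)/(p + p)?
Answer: ⅙ ≈ 0.16667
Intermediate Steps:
N(p) = ½ (N(p) = p/((2*p)) = p*(1/(2*p)) = ½)
t(E) = (-5 + E)/(-4 + E)
x(Q, s) = 4 + Q + s (x(Q, s) = (4 + Q) + s = 4 + Q + s)
(x(-5, t(-2))*N(4))*2 = ((4 - 5 + (-5 - 2)/(-4 - 2))*(½))*2 = ((4 - 5 - 7/(-6))*(½))*2 = ((4 - 5 - ⅙*(-7))*(½))*2 = ((4 - 5 + 7/6)*(½))*2 = ((⅙)*(½))*2 = (1/12)*2 = ⅙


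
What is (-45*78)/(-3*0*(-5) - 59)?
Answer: 3510/59 ≈ 59.492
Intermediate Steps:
(-45*78)/(-3*0*(-5) - 59) = -3510/(-3*0*(-5) - 59) = -3510/(0*(-5) - 59) = -3510/(0 - 59) = -3510/(-59) = -3510*(-1/59) = 3510/59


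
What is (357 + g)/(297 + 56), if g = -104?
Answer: 253/353 ≈ 0.71671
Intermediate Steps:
(357 + g)/(297 + 56) = (357 - 104)/(297 + 56) = 253/353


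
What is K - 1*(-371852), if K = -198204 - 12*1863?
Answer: 151292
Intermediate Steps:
K = -220560 (K = -198204 - 22356 = -220560)
K - 1*(-371852) = -220560 - 1*(-371852) = -220560 + 371852 = 151292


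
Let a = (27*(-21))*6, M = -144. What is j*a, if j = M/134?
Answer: 244944/67 ≈ 3655.9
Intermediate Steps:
a = -3402 (a = -567*6 = -3402)
j = -72/67 (j = -144/134 = -144*1/134 = -72/67 ≈ -1.0746)
j*a = -72/67*(-3402) = 244944/67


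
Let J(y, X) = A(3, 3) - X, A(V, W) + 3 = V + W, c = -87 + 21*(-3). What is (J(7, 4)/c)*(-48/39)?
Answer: -8/975 ≈ -0.0082051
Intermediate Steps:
c = -150 (c = -87 - 63 = -150)
A(V, W) = -3 + V + W (A(V, W) = -3 + (V + W) = -3 + V + W)
J(y, X) = 3 - X (J(y, X) = (-3 + 3 + 3) - X = 3 - X)
(J(7, 4)/c)*(-48/39) = ((3 - 1*4)/(-150))*(-48/39) = ((3 - 4)*(-1/150))*(-48*1/39) = -1*(-1/150)*(-16/13) = (1/150)*(-16/13) = -8/975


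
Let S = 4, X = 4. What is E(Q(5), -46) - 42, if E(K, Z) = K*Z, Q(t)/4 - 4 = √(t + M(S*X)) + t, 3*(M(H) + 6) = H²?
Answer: -1698 - 184*√759/3 ≈ -3387.7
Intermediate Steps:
M(H) = -6 + H²/3
Q(t) = 16 + 4*t + 4*√(238/3 + t) (Q(t) = 16 + 4*(√(t + (-6 + (4*4)²/3)) + t) = 16 + 4*(√(t + (-6 + (⅓)*16²)) + t) = 16 + 4*(√(t + (-6 + (⅓)*256)) + t) = 16 + 4*(√(t + (-6 + 256/3)) + t) = 16 + 4*(√(t + 238/3) + t) = 16 + 4*(√(238/3 + t) + t) = 16 + 4*(t + √(238/3 + t)) = 16 + (4*t + 4*√(238/3 + t)) = 16 + 4*t + 4*√(238/3 + t))
E(Q(5), -46) - 42 = (16 + 4*5 + 4*√(714 + 9*5)/3)*(-46) - 42 = (16 + 20 + 4*√(714 + 45)/3)*(-46) - 42 = (16 + 20 + 4*√759/3)*(-46) - 42 = (36 + 4*√759/3)*(-46) - 42 = (-1656 - 184*√759/3) - 42 = -1698 - 184*√759/3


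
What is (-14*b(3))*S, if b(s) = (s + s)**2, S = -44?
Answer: 22176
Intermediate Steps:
b(s) = 4*s**2 (b(s) = (2*s)**2 = 4*s**2)
(-14*b(3))*S = -56*3**2*(-44) = -56*9*(-44) = -14*36*(-44) = -504*(-44) = 22176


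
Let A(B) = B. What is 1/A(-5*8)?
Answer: -1/40 ≈ -0.025000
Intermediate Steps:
1/A(-5*8) = 1/(-5*8) = 1/(-40) = -1/40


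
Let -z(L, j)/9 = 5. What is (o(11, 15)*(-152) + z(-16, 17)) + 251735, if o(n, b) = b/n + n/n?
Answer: 2764638/11 ≈ 2.5133e+5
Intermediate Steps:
o(n, b) = 1 + b/n (o(n, b) = b/n + 1 = 1 + b/n)
z(L, j) = -45 (z(L, j) = -9*5 = -45)
(o(11, 15)*(-152) + z(-16, 17)) + 251735 = (((15 + 11)/11)*(-152) - 45) + 251735 = (((1/11)*26)*(-152) - 45) + 251735 = ((26/11)*(-152) - 45) + 251735 = (-3952/11 - 45) + 251735 = -4447/11 + 251735 = 2764638/11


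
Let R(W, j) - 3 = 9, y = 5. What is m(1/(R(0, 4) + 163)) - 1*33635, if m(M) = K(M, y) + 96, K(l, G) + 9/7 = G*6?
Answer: -234572/7 ≈ -33510.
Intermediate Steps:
K(l, G) = -9/7 + 6*G (K(l, G) = -9/7 + G*6 = -9/7 + 6*G)
R(W, j) = 12 (R(W, j) = 3 + 9 = 12)
m(M) = 873/7 (m(M) = (-9/7 + 6*5) + 96 = (-9/7 + 30) + 96 = 201/7 + 96 = 873/7)
m(1/(R(0, 4) + 163)) - 1*33635 = 873/7 - 1*33635 = 873/7 - 33635 = -234572/7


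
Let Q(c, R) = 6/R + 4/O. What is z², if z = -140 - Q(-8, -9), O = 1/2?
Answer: 195364/9 ≈ 21707.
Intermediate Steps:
O = ½ ≈ 0.50000
Q(c, R) = 8 + 6/R (Q(c, R) = 6/R + 4/(½) = 6/R + 4*2 = 6/R + 8 = 8 + 6/R)
z = -442/3 (z = -140 - (8 + 6/(-9)) = -140 - (8 + 6*(-⅑)) = -140 - (8 - ⅔) = -140 - 1*22/3 = -140 - 22/3 = -442/3 ≈ -147.33)
z² = (-442/3)² = 195364/9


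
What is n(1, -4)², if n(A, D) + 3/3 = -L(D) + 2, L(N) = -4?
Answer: 25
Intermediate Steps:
n(A, D) = 5 (n(A, D) = -1 + (-1*(-4) + 2) = -1 + (4 + 2) = -1 + 6 = 5)
n(1, -4)² = 5² = 25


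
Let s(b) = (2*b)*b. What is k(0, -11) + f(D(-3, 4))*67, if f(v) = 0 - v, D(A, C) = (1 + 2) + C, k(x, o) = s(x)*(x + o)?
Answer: -469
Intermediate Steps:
s(b) = 2*b**2
k(x, o) = 2*x**2*(o + x) (k(x, o) = (2*x**2)*(x + o) = (2*x**2)*(o + x) = 2*x**2*(o + x))
D(A, C) = 3 + C
f(v) = -v
k(0, -11) + f(D(-3, 4))*67 = 2*0**2*(-11 + 0) - (3 + 4)*67 = 2*0*(-11) - 1*7*67 = 0 - 7*67 = 0 - 469 = -469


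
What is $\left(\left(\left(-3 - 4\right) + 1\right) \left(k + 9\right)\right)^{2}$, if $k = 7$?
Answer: $9216$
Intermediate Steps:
$\left(\left(\left(-3 - 4\right) + 1\right) \left(k + 9\right)\right)^{2} = \left(\left(\left(-3 - 4\right) + 1\right) \left(7 + 9\right)\right)^{2} = \left(\left(-7 + 1\right) 16\right)^{2} = \left(\left(-6\right) 16\right)^{2} = \left(-96\right)^{2} = 9216$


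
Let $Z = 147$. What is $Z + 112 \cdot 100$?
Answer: $11347$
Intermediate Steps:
$Z + 112 \cdot 100 = 147 + 112 \cdot 100 = 147 + 11200 = 11347$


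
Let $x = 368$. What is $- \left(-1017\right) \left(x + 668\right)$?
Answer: $1053612$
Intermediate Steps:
$- \left(-1017\right) \left(x + 668\right) = - \left(-1017\right) \left(368 + 668\right) = - \left(-1017\right) 1036 = \left(-1\right) \left(-1053612\right) = 1053612$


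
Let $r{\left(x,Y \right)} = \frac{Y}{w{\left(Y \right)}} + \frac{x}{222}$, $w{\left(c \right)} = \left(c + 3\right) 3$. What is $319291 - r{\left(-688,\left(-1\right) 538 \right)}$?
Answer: $\frac{18961260169}{59385} \approx 3.1929 \cdot 10^{5}$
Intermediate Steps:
$w{\left(c \right)} = 9 + 3 c$ ($w{\left(c \right)} = \left(3 + c\right) 3 = 9 + 3 c$)
$r{\left(x,Y \right)} = \frac{x}{222} + \frac{Y}{9 + 3 Y}$ ($r{\left(x,Y \right)} = \frac{Y}{9 + 3 Y} + \frac{x}{222} = \frac{x}{222} + \frac{Y}{9 + 3 Y}$)
$319291 - r{\left(-688,\left(-1\right) 538 \right)} = 319291 - \frac{74 \left(\left(-1\right) 538\right) - 688 \left(3 - 538\right)}{222 \left(3 - 538\right)} = 319291 - \frac{74 \left(-538\right) - 688 \left(3 - 538\right)}{222 \left(3 - 538\right)} = 319291 - \frac{-39812 - -368080}{222 \left(-535\right)} = 319291 - \frac{1}{222} \left(- \frac{1}{535}\right) \left(-39812 + 368080\right) = 319291 - \frac{1}{222} \left(- \frac{1}{535}\right) 328268 = 319291 - - \frac{164134}{59385} = 319291 + \frac{164134}{59385} = \frac{18961260169}{59385}$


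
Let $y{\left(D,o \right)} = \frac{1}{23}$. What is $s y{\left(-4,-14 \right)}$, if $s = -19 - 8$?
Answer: $- \frac{27}{23} \approx -1.1739$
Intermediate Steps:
$y{\left(D,o \right)} = \frac{1}{23}$
$s = -27$
$s y{\left(-4,-14 \right)} = \left(-27\right) \frac{1}{23} = - \frac{27}{23}$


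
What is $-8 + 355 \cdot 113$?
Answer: $40107$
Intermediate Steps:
$-8 + 355 \cdot 113 = -8 + 40115 = 40107$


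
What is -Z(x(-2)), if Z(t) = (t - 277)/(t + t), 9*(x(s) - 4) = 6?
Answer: 817/28 ≈ 29.179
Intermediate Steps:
x(s) = 14/3 (x(s) = 4 + (⅑)*6 = 4 + ⅔ = 14/3)
Z(t) = (-277 + t)/(2*t) (Z(t) = (-277 + t)/((2*t)) = (-277 + t)*(1/(2*t)) = (-277 + t)/(2*t))
-Z(x(-2)) = -(-277 + 14/3)/(2*14/3) = -3*(-817)/(2*14*3) = -1*(-817/28) = 817/28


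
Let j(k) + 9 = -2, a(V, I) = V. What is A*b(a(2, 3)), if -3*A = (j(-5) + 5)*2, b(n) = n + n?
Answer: 16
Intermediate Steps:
j(k) = -11 (j(k) = -9 - 2 = -11)
b(n) = 2*n
A = 4 (A = -(-11 + 5)*2/3 = -(-2)*2 = -⅓*(-12) = 4)
A*b(a(2, 3)) = 4*(2*2) = 4*4 = 16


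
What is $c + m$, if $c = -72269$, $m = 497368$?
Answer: $425099$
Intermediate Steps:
$c + m = -72269 + 497368 = 425099$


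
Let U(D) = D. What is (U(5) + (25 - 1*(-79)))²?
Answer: 11881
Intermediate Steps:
(U(5) + (25 - 1*(-79)))² = (5 + (25 - 1*(-79)))² = (5 + (25 + 79))² = (5 + 104)² = 109² = 11881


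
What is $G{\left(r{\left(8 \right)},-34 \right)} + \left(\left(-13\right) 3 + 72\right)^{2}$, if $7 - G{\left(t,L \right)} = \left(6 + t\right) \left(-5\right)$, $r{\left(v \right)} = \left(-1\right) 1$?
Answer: $1121$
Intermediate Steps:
$r{\left(v \right)} = -1$
$G{\left(t,L \right)} = 37 + 5 t$ ($G{\left(t,L \right)} = 7 - \left(6 + t\right) \left(-5\right) = 7 - \left(-30 - 5 t\right) = 7 + \left(30 + 5 t\right) = 37 + 5 t$)
$G{\left(r{\left(8 \right)},-34 \right)} + \left(\left(-13\right) 3 + 72\right)^{2} = \left(37 + 5 \left(-1\right)\right) + \left(\left(-13\right) 3 + 72\right)^{2} = \left(37 - 5\right) + \left(-39 + 72\right)^{2} = 32 + 33^{2} = 32 + 1089 = 1121$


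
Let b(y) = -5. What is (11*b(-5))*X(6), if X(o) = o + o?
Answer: -660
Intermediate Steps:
X(o) = 2*o
(11*b(-5))*X(6) = (11*(-5))*(2*6) = -55*12 = -660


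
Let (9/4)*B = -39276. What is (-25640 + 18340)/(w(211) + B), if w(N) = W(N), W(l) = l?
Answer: 1460/3449 ≈ 0.42331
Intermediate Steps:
w(N) = N
B = -17456 (B = (4/9)*(-39276) = -17456)
(-25640 + 18340)/(w(211) + B) = (-25640 + 18340)/(211 - 17456) = -7300/(-17245) = -7300*(-1/17245) = 1460/3449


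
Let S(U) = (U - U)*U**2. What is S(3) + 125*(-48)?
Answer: -6000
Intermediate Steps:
S(U) = 0 (S(U) = 0*U**2 = 0)
S(3) + 125*(-48) = 0 + 125*(-48) = 0 - 6000 = -6000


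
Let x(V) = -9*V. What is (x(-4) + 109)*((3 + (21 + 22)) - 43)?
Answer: 435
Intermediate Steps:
(x(-4) + 109)*((3 + (21 + 22)) - 43) = (-9*(-4) + 109)*((3 + (21 + 22)) - 43) = (36 + 109)*((3 + 43) - 43) = 145*(46 - 43) = 145*3 = 435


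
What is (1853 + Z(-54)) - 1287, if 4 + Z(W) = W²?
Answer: 3478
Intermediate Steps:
Z(W) = -4 + W²
(1853 + Z(-54)) - 1287 = (1853 + (-4 + (-54)²)) - 1287 = (1853 + (-4 + 2916)) - 1287 = (1853 + 2912) - 1287 = 4765 - 1287 = 3478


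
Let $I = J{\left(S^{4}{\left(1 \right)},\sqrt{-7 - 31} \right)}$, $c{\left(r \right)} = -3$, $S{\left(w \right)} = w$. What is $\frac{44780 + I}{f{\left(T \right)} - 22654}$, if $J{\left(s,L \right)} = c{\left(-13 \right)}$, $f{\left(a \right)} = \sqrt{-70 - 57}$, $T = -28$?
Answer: $- \frac{1014378158}{513203843} - \frac{44777 i \sqrt{127}}{513203843} \approx -1.9766 - 0.00098326 i$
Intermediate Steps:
$f{\left(a \right)} = i \sqrt{127}$ ($f{\left(a \right)} = \sqrt{-127} = i \sqrt{127}$)
$J{\left(s,L \right)} = -3$
$I = -3$
$\frac{44780 + I}{f{\left(T \right)} - 22654} = \frac{44780 - 3}{i \sqrt{127} - 22654} = \frac{44777}{-22654 + i \sqrt{127}}$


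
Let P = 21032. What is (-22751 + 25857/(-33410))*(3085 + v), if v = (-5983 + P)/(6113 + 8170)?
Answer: -1288668748848068/18353655 ≈ -7.0213e+7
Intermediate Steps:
v = 15049/14283 (v = (-5983 + 21032)/(6113 + 8170) = 15049/14283 ≈ 1.0536)
(-22751 + 25857/(-33410))*(3085 + v) = (-22751 + 25857/(-33410))*(3085 + 15049/14283) = (-22751 + 25857*(-1/33410))*(44078104/14283) = (-22751 - 1989/2570)*(44078104/14283) = -58472059/2570*44078104/14283 = -1288668748848068/18353655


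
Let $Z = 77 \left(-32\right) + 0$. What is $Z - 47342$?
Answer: $-49806$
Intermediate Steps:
$Z = -2464$ ($Z = -2464 + 0 = -2464$)
$Z - 47342 = -2464 - 47342 = -49806$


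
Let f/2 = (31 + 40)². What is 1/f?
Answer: 1/10082 ≈ 9.9187e-5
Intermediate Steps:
f = 10082 (f = 2*(31 + 40)² = 2*71² = 2*5041 = 10082)
1/f = 1/10082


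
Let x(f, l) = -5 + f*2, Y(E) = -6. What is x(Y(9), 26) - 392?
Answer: -409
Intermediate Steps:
x(f, l) = -5 + 2*f
x(Y(9), 26) - 392 = (-5 + 2*(-6)) - 392 = (-5 - 12) - 392 = -17 - 392 = -409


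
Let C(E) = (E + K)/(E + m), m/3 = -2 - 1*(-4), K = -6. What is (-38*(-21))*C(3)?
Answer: -266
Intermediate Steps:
m = 6 (m = 3*(-2 - 1*(-4)) = 3*(-2 + 4) = 3*2 = 6)
C(E) = (-6 + E)/(6 + E) (C(E) = (E - 6)/(E + 6) = (-6 + E)/(6 + E))
(-38*(-21))*C(3) = (-38*(-21))*((-6 + 3)/(6 + 3)) = (-19*(-42))*(-3/9) = 798*((⅑)*(-3)) = 798*(-⅓) = -266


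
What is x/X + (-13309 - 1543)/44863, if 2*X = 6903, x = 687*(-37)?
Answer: -61109450/7940751 ≈ -7.6957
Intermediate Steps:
x = -25419
X = 6903/2 (X = (½)*6903 = 6903/2 ≈ 3451.5)
x/X + (-13309 - 1543)/44863 = -25419/6903/2 + (-13309 - 1543)/44863 = -25419*2/6903 - 14852*1/44863 = -16946/2301 - 14852/44863 = -61109450/7940751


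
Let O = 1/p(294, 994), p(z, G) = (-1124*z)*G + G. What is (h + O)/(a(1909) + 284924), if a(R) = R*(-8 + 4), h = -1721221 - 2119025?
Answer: -1261414320978421/91081418803760 ≈ -13.849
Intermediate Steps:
h = -3840246
p(z, G) = G - 1124*G*z (p(z, G) = -1124*G*z + G = G - 1124*G*z)
a(R) = -4*R (a(R) = R*(-4) = -4*R)
O = -1/328472270 (O = 1/(994*(1 - 1124*294)) = 1/(994*(1 - 330456)) = 1/(994*(-330455)) = 1/(-328472270) = -1/328472270 ≈ -3.0444e-9)
(h + O)/(a(1909) + 284924) = (-3840246 - 1/328472270)/(-4*1909 + 284924) = -1261414320978421/(328472270*(-7636 + 284924)) = -1261414320978421/328472270/277288 = -1261414320978421/328472270*1/277288 = -1261414320978421/91081418803760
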